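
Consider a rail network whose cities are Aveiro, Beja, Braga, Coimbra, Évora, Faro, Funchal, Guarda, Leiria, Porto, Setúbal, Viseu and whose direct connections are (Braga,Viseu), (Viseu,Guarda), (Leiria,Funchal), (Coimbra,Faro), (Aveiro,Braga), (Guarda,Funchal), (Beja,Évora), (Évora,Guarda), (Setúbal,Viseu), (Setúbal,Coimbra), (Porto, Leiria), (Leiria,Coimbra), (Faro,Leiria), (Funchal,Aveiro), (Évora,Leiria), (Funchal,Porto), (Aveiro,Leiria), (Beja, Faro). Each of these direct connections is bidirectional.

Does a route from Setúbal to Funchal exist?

Explore from Setúbal.
Distance 1: reach Coimbra, Viseu.
Distance 2: reach Braga, Faro, Guarda, Leiria.
Distance 3: reach Aveiro, Beja, Évora, Funchal, Porto.
Found Funchal.

Yes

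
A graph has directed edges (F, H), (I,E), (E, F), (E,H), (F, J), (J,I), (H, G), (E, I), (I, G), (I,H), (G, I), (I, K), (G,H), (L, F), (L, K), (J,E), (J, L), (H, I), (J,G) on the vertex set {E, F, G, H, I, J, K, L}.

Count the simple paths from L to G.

10

L→F→H→G
L→F→H→I→G
L→F→J→E→H→G
L→F→J→E→H→I→G
L→F→J→E→I→G
L→F→J→E→I→H→G
L→F→J→G
L→F→J→I→E→H→G
L→F→J→I→G
L→F→J→I→H→G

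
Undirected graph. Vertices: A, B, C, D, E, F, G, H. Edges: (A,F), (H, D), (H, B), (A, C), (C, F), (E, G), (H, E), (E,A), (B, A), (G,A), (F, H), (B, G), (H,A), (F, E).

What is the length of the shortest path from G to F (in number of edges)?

Distance 0: G.
Distance 1: A, B, E.
Distance 2: C, F, H — contains F.

2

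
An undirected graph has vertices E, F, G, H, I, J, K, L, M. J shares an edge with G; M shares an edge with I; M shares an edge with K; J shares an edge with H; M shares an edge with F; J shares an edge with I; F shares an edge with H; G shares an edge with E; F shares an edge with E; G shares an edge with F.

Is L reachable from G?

Explore from G.
Distance 1: reach E, F, J.
Distance 2: reach H, I, M.
Distance 3: reach K.
The search is exhausted without reaching L; it lies in a different component.

No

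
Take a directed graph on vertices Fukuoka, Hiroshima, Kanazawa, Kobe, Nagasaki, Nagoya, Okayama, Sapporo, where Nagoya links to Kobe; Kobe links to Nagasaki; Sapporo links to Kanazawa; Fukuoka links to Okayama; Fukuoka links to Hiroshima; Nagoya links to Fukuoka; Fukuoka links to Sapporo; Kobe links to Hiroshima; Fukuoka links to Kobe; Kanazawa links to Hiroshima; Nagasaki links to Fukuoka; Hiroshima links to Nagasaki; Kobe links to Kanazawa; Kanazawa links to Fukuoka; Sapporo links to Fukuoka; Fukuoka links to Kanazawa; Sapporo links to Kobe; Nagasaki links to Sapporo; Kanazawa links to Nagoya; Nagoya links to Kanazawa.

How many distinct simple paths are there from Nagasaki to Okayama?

6

Nagasaki→Fukuoka→Okayama
Nagasaki→Sapporo→Fukuoka→Okayama
Nagasaki→Sapporo→Kanazawa→Fukuoka→Okayama
Nagasaki→Sapporo→Kanazawa→Nagoya→Fukuoka→Okayama
Nagasaki→Sapporo→Kobe→Kanazawa→Fukuoka→Okayama
Nagasaki→Sapporo→Kobe→Kanazawa→Nagoya→Fukuoka→Okayama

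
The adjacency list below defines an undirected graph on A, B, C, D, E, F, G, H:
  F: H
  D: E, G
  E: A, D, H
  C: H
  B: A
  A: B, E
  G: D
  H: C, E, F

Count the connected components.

1

From A: component {A, B, C, D, E, F, G, H}.
That's 1 component.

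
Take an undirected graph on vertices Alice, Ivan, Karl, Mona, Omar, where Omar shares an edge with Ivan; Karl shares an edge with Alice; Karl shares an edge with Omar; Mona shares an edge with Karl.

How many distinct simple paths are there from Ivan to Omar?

Ivan–Omar

1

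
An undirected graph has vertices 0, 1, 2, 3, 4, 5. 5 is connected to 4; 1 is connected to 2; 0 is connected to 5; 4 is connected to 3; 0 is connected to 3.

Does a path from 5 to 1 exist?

Explore from 5.
Distance 1: reach 0, 4.
Distance 2: reach 3.
The search is exhausted without reaching 1; it lies in a different component.

No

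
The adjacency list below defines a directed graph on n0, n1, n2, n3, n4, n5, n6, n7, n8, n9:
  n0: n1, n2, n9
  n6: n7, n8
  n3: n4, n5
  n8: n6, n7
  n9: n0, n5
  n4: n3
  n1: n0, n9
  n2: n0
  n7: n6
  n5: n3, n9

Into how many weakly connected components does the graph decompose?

2

From n0: component {n0, n1, n2, n3, n4, n5, n9}.
From n6: component {n6, n7, n8}.
That's 2 components.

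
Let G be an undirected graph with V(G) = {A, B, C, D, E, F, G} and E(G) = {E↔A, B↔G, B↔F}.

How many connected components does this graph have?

4

From A: component {A, E}.
From B: component {B, F, G}.
From C: component {C}.
From D: component {D}.
That's 4 components.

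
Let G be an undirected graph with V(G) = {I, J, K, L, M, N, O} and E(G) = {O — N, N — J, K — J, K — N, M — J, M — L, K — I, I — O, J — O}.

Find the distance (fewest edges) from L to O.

3

Distance 0: L.
Distance 1: M.
Distance 2: J.
Distance 3: K, N, O — contains O.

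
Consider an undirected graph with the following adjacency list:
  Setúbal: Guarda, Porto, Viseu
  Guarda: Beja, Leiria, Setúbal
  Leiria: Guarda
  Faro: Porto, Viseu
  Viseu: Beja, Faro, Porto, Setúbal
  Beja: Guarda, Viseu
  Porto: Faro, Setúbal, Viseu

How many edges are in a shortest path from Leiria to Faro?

Distance 0: Leiria.
Distance 1: Guarda.
Distance 2: Beja, Setúbal.
Distance 3: Porto, Viseu.
Distance 4: Faro — contains Faro.

4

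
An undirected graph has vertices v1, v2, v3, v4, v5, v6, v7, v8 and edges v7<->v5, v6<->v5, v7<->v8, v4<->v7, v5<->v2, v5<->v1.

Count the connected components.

2

From v1: component {v1, v2, v4, v5, v6, v7, v8}.
From v3: component {v3}.
That's 2 components.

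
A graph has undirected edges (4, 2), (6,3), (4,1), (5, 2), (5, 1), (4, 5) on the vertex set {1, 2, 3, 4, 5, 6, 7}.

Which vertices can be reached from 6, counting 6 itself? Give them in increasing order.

Start at 6.
Its neighbours: 3.
Nothing further is reachable.

3, 6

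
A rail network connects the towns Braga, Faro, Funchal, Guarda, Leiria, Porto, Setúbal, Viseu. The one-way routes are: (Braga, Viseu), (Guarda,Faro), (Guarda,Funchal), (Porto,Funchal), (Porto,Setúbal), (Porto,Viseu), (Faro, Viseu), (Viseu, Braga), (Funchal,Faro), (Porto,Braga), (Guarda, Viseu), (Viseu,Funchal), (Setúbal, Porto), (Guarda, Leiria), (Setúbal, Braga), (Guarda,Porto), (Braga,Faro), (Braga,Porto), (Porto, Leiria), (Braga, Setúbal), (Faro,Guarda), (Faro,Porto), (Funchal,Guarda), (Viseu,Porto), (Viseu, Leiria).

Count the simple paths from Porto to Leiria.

25

Porto→Braga→Faro→Guarda→Leiria
Porto→Braga→Faro→Guarda→Viseu→Leiria
Porto→Braga→Faro→Viseu→Funchal→Guarda→Leiria
Porto→Braga→Faro→Viseu→Leiria
Porto→Braga→Viseu→Funchal→Faro→Guarda→Leiria
Porto→Braga→Viseu→Funchal→Guarda→Leiria
Porto→Braga→Viseu→Leiria
Porto→Funchal→Faro→Guarda→Leiria
... and 17 more.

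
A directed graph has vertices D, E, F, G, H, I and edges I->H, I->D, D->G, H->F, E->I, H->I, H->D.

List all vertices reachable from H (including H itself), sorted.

D, F, G, H, I

Start at H.
Its neighbours: D, F, I.
Then their neighbours: G.
Nothing further is reachable.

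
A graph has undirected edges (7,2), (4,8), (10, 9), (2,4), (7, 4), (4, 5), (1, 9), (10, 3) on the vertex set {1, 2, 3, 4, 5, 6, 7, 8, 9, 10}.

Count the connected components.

3

From 1: component {1, 3, 9, 10}.
From 2: component {2, 4, 5, 7, 8}.
From 6: component {6}.
That's 3 components.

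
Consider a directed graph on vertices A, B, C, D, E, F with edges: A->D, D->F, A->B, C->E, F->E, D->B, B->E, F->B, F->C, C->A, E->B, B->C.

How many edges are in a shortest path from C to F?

3

Distance 0: C.
Distance 1: A, E.
Distance 2: B, D.
Distance 3: F — contains F.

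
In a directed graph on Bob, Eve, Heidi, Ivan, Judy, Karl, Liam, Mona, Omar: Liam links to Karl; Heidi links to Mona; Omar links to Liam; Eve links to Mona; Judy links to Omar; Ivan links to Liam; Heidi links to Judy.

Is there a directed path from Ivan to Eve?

No

Explore from Ivan.
Distance 1: reach Liam.
Distance 2: reach Karl.
The search from Ivan is exhausted; no directed path reaches Eve.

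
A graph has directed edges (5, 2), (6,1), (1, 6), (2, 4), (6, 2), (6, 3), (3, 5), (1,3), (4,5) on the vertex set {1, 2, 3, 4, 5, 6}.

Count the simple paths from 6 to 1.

1

6→1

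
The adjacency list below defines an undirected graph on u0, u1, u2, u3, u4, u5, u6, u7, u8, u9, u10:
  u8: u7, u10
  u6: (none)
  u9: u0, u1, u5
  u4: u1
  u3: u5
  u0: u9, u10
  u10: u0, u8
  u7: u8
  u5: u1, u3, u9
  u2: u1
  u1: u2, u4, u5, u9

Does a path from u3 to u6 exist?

Explore from u3.
Distance 1: reach u5.
Distance 2: reach u1, u9.
Distance 3: reach u0, u2, u4.
Distance 4: reach u10.
Distance 5: reach u8.
Distance 6: reach u7.
The search is exhausted without reaching u6; it lies in a different component.

No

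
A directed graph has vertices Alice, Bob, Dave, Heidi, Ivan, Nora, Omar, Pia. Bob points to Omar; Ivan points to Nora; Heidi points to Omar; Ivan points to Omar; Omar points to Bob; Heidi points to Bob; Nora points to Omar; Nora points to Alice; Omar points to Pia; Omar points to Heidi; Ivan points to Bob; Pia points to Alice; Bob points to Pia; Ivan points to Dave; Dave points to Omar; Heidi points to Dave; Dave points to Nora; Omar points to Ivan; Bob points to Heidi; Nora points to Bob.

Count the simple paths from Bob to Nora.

Bob→Heidi→Dave→Nora
Bob→Heidi→Dave→Omar→Ivan→Nora
Bob→Heidi→Omar→Ivan→Dave→Nora
Bob→Heidi→Omar→Ivan→Nora
Bob→Omar→Heidi→Dave→Nora
Bob→Omar→Ivan→Dave→Nora
Bob→Omar→Ivan→Nora

7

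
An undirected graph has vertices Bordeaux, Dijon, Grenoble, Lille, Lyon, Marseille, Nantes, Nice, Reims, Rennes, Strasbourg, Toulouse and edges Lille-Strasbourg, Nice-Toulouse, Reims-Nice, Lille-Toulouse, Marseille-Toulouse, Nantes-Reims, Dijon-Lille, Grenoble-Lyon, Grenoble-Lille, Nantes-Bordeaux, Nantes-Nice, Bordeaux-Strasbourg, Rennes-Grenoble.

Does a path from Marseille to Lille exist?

Yes

Explore from Marseille.
Distance 1: reach Toulouse.
Distance 2: reach Lille, Nice.
Found Lille.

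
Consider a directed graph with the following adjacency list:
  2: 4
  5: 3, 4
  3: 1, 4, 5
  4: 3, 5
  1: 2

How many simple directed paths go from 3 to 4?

3→1→2→4
3→4
3→5→4

3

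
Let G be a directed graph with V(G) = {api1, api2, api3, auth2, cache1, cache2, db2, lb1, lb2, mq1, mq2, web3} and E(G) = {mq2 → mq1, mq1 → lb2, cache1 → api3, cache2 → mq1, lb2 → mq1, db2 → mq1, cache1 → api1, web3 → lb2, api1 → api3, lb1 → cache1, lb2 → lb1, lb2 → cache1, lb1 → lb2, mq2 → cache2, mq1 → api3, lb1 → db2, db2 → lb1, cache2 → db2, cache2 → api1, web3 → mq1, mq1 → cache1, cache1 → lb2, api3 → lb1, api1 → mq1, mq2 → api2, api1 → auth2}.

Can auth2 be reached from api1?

Yes

Explore from api1.
Distance 1: reach api3, auth2, mq1.
Found auth2.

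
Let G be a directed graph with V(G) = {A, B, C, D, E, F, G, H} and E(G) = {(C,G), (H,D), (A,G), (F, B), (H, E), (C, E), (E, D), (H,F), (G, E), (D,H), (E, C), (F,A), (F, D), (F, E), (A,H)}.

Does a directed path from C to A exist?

Yes

Explore from C.
Distance 1: reach E, G.
Distance 2: reach D.
Distance 3: reach H.
Distance 4: reach F.
Distance 5: reach A, B.
Found A.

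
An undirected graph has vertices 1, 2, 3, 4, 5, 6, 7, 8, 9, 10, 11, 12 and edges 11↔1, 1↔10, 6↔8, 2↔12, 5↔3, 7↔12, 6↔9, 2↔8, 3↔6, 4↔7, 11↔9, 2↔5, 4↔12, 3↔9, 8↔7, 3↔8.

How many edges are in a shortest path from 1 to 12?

6

Distance 0: 1.
Distance 1: 10, 11.
Distance 2: 9.
Distance 3: 3, 6.
Distance 4: 5, 8.
Distance 5: 2, 7.
Distance 6: 4, 12 — contains 12.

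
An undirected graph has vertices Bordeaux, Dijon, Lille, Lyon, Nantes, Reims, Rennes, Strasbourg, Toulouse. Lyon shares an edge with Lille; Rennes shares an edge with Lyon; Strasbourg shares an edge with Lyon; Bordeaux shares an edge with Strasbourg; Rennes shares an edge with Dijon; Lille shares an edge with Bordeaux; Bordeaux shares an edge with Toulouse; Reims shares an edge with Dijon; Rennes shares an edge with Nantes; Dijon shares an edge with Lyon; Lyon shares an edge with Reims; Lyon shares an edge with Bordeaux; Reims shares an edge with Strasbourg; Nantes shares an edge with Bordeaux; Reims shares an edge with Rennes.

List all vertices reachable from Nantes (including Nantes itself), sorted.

Start at Nantes.
Its neighbours: Bordeaux, Rennes.
Then their neighbours: Dijon, Lille, Lyon, Reims, Strasbourg, Toulouse.
Every vertex is now reached.

Bordeaux, Dijon, Lille, Lyon, Nantes, Reims, Rennes, Strasbourg, Toulouse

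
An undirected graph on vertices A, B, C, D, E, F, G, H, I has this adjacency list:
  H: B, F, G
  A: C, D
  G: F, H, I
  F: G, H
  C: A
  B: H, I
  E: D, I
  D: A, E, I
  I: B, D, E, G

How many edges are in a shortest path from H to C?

5

Distance 0: H.
Distance 1: B, F, G.
Distance 2: I.
Distance 3: D, E.
Distance 4: A.
Distance 5: C — contains C.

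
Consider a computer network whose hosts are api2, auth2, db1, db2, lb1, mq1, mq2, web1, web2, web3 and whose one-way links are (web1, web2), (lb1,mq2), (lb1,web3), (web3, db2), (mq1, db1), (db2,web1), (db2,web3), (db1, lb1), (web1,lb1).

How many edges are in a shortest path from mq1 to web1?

Distance 0: mq1.
Distance 1: db1.
Distance 2: lb1.
Distance 3: mq2, web3.
Distance 4: db2.
Distance 5: web1 — contains web1.

5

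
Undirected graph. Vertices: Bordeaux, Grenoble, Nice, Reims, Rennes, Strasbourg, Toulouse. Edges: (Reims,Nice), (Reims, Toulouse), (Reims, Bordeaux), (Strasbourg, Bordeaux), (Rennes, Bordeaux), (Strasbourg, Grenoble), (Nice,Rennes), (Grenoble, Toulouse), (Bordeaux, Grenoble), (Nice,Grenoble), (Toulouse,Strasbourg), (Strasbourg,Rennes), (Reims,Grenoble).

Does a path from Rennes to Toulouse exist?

Explore from Rennes.
Distance 1: reach Bordeaux, Nice, Strasbourg.
Distance 2: reach Grenoble, Reims, Toulouse.
Found Toulouse.

Yes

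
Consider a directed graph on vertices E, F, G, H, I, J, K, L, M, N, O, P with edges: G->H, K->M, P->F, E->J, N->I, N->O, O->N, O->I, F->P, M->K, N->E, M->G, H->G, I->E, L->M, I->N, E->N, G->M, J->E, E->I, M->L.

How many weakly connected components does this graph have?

From E: component {E, I, J, N, O}.
From F: component {F, P}.
From G: component {G, H, K, L, M}.
That's 3 components.

3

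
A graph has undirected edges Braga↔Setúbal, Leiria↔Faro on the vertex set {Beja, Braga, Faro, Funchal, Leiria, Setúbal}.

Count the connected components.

4

From Beja: component {Beja}.
From Braga: component {Braga, Setúbal}.
From Faro: component {Faro, Leiria}.
From Funchal: component {Funchal}.
That's 4 components.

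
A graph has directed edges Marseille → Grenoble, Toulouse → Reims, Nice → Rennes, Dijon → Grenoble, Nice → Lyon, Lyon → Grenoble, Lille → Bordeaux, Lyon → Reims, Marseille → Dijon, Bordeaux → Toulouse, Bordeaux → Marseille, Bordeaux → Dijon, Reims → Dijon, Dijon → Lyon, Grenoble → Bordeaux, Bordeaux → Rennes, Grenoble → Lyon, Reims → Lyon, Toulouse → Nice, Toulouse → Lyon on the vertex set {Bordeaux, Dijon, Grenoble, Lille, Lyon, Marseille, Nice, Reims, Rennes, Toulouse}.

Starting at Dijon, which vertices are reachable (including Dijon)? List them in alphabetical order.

Bordeaux, Dijon, Grenoble, Lyon, Marseille, Nice, Reims, Rennes, Toulouse

Start at Dijon.
Its neighbours: Grenoble, Lyon.
Then their neighbours: Bordeaux, Reims.
Then next layer: Marseille, Rennes, Toulouse.
Then next layer: Nice.
Nothing further is reachable.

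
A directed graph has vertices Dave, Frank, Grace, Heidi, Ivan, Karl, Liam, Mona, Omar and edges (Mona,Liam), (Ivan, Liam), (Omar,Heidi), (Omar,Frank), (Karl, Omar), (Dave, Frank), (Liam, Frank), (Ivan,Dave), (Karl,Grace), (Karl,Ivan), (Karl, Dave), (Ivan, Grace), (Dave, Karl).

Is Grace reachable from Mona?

No

Explore from Mona.
Distance 1: reach Liam.
Distance 2: reach Frank.
The search from Mona is exhausted; no directed path reaches Grace.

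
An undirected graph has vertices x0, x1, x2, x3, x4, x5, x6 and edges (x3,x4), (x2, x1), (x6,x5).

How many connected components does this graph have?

4

From x0: component {x0}.
From x1: component {x1, x2}.
From x3: component {x3, x4}.
From x5: component {x5, x6}.
That's 4 components.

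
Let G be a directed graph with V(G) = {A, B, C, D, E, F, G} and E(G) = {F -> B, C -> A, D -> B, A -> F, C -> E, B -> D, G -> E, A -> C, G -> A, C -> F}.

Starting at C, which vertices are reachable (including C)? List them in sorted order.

A, B, C, D, E, F

Start at C.
Its neighbours: A, E, F.
Then their neighbours: B.
Then next layer: D.
Nothing further is reachable.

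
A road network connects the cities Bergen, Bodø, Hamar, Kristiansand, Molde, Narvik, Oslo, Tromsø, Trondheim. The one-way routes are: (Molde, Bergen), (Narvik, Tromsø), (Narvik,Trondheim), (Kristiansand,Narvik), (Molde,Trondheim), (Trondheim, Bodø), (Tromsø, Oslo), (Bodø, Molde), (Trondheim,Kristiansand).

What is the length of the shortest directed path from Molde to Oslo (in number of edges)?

Distance 0: Molde.
Distance 1: Bergen, Trondheim.
Distance 2: Bodø, Kristiansand.
Distance 3: Narvik.
Distance 4: Tromsø.
Distance 5: Oslo — contains Oslo.

5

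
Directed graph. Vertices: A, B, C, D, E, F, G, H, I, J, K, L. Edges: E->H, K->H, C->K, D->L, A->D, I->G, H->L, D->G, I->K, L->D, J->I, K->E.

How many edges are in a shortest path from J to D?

Distance 0: J.
Distance 1: I.
Distance 2: G, K.
Distance 3: E, H.
Distance 4: L.
Distance 5: D — contains D.

5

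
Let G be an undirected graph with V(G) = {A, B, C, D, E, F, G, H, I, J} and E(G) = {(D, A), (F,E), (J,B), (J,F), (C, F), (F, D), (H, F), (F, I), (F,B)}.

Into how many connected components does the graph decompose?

2

From A: component {A, B, C, D, E, F, H, I, J}.
From G: component {G}.
That's 2 components.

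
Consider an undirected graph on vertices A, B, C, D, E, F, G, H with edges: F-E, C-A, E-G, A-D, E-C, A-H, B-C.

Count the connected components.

From A: component {A, B, C, D, E, F, G, H}.
That's 1 component.

1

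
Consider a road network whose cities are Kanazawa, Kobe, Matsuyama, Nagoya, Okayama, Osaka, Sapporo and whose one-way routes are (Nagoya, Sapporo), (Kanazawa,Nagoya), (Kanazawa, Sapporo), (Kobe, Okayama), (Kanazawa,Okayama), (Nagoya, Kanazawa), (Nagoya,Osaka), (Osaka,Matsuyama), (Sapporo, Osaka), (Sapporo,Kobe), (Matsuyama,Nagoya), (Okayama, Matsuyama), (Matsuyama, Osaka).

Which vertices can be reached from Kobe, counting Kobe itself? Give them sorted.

Kanazawa, Kobe, Matsuyama, Nagoya, Okayama, Osaka, Sapporo

Start at Kobe.
Its neighbours: Okayama.
Then their neighbours: Matsuyama.
Then next layer: Nagoya, Osaka.
Then next layer: Kanazawa, Sapporo.
Every vertex is now reached.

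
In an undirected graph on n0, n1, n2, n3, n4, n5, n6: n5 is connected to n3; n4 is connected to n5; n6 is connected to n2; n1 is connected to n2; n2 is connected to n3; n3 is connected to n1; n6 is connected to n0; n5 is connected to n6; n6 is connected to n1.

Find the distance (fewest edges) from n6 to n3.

2

Distance 0: n6.
Distance 1: n0, n1, n2, n5.
Distance 2: n3, n4 — contains n3.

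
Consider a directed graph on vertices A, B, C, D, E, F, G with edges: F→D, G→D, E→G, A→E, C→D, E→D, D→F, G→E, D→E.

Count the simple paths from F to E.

1

F→D→E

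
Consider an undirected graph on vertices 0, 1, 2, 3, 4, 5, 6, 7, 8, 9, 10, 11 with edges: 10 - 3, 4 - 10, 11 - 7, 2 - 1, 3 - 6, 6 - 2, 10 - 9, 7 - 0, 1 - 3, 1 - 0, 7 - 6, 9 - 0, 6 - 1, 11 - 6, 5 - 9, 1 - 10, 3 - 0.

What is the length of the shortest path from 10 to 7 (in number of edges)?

Distance 0: 10.
Distance 1: 1, 3, 4, 9.
Distance 2: 0, 2, 5, 6.
Distance 3: 7, 11 — contains 7.

3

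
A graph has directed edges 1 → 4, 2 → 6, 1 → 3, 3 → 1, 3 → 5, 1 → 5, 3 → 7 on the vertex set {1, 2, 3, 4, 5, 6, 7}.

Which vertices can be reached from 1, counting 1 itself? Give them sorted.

1, 3, 4, 5, 7

Start at 1.
Its neighbours: 3, 4, 5.
Then their neighbours: 7.
Nothing further is reachable.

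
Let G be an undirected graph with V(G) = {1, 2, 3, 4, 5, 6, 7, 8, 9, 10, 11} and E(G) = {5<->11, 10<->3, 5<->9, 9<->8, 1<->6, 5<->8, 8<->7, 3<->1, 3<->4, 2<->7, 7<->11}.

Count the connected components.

From 1: component {1, 3, 4, 6, 10}.
From 2: component {2, 5, 7, 8, 9, 11}.
That's 2 components.

2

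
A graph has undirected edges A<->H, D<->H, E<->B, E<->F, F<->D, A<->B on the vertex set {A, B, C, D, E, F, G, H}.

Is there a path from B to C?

No

Explore from B.
Distance 1: reach A, E.
Distance 2: reach F, H.
Distance 3: reach D.
The search is exhausted without reaching C; it lies in a different component.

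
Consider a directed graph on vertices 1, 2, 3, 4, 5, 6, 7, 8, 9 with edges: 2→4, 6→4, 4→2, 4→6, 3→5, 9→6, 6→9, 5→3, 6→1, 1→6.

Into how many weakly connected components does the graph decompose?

From 1: component {1, 2, 4, 6, 9}.
From 3: component {3, 5}.
From 7: component {7}.
From 8: component {8}.
That's 4 components.

4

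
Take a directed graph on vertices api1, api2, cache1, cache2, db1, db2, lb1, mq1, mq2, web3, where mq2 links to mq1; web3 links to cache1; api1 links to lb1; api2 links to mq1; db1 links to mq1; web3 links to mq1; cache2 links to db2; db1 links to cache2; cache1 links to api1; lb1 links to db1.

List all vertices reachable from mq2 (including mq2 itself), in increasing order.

mq1, mq2

Start at mq2.
Its neighbours: mq1.
Nothing further is reachable.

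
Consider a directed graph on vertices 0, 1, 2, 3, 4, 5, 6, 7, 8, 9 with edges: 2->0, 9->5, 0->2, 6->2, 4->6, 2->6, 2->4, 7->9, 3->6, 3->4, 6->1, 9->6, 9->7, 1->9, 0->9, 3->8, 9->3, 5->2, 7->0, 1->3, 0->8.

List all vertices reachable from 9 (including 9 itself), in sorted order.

Start at 9.
Its neighbours: 3, 5, 6, 7.
Then their neighbours: 0, 1, 2, 4, 8.
Every vertex is now reached.

0, 1, 2, 3, 4, 5, 6, 7, 8, 9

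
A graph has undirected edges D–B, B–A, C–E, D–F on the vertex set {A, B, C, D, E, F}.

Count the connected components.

From A: component {A, B, D, F}.
From C: component {C, E}.
That's 2 components.

2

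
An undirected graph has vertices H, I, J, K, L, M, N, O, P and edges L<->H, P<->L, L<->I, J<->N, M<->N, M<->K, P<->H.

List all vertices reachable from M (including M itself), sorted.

J, K, M, N

Start at M.
Its neighbours: K, N.
Then their neighbours: J.
Nothing further is reachable.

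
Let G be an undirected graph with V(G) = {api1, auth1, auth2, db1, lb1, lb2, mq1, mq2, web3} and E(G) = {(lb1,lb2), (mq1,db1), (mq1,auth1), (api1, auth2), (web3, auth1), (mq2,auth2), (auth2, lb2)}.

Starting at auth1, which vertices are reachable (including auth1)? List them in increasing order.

Start at auth1.
Its neighbours: mq1, web3.
Then their neighbours: db1.
Nothing further is reachable.

auth1, db1, mq1, web3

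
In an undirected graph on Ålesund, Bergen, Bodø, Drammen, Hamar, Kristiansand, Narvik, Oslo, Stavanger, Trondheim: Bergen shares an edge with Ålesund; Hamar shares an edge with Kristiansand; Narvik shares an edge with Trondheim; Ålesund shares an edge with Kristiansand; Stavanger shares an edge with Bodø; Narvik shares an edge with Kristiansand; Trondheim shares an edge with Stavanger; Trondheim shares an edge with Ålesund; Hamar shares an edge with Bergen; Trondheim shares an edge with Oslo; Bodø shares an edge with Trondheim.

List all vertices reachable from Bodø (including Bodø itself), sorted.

Start at Bodø.
Its neighbours: Stavanger, Trondheim.
Then their neighbours: Ålesund, Narvik, Oslo.
Then next layer: Bergen, Kristiansand.
Then next layer: Hamar.
Nothing further is reachable.

Ålesund, Bergen, Bodø, Hamar, Kristiansand, Narvik, Oslo, Stavanger, Trondheim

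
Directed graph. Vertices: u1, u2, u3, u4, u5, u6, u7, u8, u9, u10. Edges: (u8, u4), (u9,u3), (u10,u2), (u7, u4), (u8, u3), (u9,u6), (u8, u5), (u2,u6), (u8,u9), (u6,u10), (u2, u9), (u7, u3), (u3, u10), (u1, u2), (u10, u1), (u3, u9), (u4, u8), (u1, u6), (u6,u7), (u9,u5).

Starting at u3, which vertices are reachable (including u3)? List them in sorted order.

Start at u3.
Its neighbours: u9, u10.
Then their neighbours: u1, u2, u5, u6.
Then next layer: u7.
Then next layer: u4.
Then next layer: u8.
Every vertex is now reached.

u1, u2, u3, u4, u5, u6, u7, u8, u9, u10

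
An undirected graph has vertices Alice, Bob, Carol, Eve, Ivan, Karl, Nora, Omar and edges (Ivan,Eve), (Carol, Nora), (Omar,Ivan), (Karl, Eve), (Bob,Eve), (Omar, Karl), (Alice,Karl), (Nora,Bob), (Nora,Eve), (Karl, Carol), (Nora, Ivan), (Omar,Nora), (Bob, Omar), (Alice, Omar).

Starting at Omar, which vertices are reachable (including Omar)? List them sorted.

Alice, Bob, Carol, Eve, Ivan, Karl, Nora, Omar

Start at Omar.
Its neighbours: Alice, Bob, Ivan, Karl, Nora.
Then their neighbours: Carol, Eve.
Every vertex is now reached.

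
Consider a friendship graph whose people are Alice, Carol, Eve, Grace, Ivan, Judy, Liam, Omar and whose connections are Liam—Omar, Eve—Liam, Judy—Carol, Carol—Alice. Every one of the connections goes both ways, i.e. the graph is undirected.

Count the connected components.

4

From Alice: component {Alice, Carol, Judy}.
From Eve: component {Eve, Liam, Omar}.
From Grace: component {Grace}.
From Ivan: component {Ivan}.
That's 4 components.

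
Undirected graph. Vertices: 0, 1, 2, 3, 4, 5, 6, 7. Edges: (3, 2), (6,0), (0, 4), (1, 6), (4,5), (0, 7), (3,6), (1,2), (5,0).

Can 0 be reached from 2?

Explore from 2.
Distance 1: reach 1, 3.
Distance 2: reach 6.
Distance 3: reach 0.
Found 0.

Yes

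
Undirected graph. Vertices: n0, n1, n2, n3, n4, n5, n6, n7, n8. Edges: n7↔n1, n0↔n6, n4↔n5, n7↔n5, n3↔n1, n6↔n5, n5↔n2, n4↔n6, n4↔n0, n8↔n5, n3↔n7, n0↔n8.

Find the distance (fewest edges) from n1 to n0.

Distance 0: n1.
Distance 1: n3, n7.
Distance 2: n5.
Distance 3: n2, n4, n6, n8.
Distance 4: n0 — contains n0.

4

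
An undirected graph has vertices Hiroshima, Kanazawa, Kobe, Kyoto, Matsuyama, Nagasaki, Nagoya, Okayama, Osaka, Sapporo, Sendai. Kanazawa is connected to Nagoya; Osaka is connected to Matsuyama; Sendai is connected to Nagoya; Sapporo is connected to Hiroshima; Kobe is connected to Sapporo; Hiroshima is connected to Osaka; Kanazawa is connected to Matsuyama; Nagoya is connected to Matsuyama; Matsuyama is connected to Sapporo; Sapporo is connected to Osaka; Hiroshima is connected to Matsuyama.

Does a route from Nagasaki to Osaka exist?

Nagasaki has no edges, so nothing is reachable from it.

No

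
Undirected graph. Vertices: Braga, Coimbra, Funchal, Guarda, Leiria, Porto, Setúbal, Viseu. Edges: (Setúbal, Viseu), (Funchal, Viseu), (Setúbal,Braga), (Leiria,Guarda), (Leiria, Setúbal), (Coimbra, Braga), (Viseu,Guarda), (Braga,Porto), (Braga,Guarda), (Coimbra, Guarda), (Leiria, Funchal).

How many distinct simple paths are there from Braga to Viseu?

Braga–Coimbra–Guarda–Leiria–Funchal–Viseu
Braga–Coimbra–Guarda–Leiria–Setúbal–Viseu
Braga–Coimbra–Guarda–Viseu
Braga–Guarda–Leiria–Funchal–Viseu
Braga–Guarda–Leiria–Setúbal–Viseu
Braga–Guarda–Viseu
Braga–Setúbal–Leiria–Funchal–Viseu
Braga–Setúbal–Leiria–Guarda–Viseu
Braga–Setúbal–Viseu

9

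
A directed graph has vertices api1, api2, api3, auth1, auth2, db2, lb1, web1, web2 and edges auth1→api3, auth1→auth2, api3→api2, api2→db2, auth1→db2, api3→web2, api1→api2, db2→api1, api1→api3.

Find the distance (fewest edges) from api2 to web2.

Distance 0: api2.
Distance 1: db2.
Distance 2: api1.
Distance 3: api3.
Distance 4: web2 — contains web2.

4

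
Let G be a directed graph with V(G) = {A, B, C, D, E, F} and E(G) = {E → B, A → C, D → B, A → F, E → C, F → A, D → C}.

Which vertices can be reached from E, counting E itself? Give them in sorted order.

Start at E.
Its neighbours: B, C.
Nothing further is reachable.

B, C, E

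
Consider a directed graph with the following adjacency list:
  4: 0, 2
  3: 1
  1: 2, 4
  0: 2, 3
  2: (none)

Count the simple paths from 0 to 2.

0→2
0→3→1→2
0→3→1→4→2

3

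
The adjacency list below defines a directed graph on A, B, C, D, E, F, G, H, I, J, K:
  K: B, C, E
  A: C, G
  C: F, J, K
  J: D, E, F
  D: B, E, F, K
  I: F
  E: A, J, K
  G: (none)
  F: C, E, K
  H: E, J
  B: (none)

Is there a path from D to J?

Explore from D.
Distance 1: reach B, E, F, K.
Distance 2: reach A, C, J.
Found J.

Yes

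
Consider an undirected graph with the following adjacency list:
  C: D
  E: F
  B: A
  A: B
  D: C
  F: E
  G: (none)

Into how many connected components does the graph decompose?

From A: component {A, B}.
From C: component {C, D}.
From E: component {E, F}.
From G: component {G}.
That's 4 components.

4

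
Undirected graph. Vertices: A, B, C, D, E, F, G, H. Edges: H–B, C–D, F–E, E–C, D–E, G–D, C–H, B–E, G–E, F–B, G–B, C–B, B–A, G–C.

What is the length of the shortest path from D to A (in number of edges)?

3

Distance 0: D.
Distance 1: C, E, G.
Distance 2: B, F, H.
Distance 3: A — contains A.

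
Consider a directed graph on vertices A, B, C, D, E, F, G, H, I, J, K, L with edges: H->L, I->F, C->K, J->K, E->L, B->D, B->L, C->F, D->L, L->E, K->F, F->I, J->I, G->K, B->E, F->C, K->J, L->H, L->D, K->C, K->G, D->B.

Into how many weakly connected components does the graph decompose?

From A: component {A}.
From B: component {B, D, E, H, L}.
From C: component {C, F, G, I, J, K}.
That's 3 components.

3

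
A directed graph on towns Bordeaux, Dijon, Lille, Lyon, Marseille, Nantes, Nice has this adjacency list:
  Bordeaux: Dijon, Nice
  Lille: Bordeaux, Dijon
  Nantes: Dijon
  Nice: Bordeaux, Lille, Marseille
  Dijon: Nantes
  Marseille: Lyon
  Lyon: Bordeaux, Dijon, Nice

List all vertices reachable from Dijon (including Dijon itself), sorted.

Start at Dijon.
Its neighbours: Nantes.
Nothing further is reachable.

Dijon, Nantes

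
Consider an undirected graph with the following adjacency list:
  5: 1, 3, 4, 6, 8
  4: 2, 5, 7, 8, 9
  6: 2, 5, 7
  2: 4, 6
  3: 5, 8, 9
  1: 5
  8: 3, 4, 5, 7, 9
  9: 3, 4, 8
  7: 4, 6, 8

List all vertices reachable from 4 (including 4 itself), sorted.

1, 2, 3, 4, 5, 6, 7, 8, 9

Start at 4.
Its neighbours: 2, 5, 7, 8, 9.
Then their neighbours: 1, 3, 6.
Every vertex is now reached.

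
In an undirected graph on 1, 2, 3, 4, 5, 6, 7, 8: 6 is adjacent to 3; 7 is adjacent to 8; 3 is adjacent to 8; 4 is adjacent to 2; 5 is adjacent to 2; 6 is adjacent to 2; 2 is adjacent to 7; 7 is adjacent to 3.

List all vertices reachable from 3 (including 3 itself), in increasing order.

2, 3, 4, 5, 6, 7, 8

Start at 3.
Its neighbours: 6, 7, 8.
Then their neighbours: 2.
Then next layer: 4, 5.
Nothing further is reachable.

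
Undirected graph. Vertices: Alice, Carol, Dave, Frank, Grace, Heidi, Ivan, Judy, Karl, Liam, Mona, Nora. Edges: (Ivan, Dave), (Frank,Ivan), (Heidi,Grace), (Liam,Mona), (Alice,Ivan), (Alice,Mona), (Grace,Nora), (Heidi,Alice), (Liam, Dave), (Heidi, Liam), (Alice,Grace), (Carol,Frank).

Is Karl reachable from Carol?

Explore from Carol.
Distance 1: reach Frank.
Distance 2: reach Ivan.
Distance 3: reach Alice, Dave.
Distance 4: reach Grace, Heidi, Liam, Mona.
Distance 5: reach Nora.
The search is exhausted without reaching Karl; it lies in a different component.

No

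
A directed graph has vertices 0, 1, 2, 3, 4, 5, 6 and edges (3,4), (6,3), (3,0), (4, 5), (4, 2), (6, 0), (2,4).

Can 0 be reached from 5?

No

5 has no outgoing edges, so nothing is reachable from it.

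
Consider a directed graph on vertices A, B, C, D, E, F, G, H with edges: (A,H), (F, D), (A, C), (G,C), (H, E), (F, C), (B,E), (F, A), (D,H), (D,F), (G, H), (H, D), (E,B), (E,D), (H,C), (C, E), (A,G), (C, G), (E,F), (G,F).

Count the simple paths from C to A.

6

C→E→D→F→A
C→E→F→A
C→G→F→A
C→G→H→D→F→A
C→G→H→E→D→F→A
C→G→H→E→F→A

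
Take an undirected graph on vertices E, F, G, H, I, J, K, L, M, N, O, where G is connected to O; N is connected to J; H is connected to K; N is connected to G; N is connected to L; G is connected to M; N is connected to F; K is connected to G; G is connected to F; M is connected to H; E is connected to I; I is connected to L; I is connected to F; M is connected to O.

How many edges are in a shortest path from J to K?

Distance 0: J.
Distance 1: N.
Distance 2: F, G, L.
Distance 3: I, K, M, O — contains K.

3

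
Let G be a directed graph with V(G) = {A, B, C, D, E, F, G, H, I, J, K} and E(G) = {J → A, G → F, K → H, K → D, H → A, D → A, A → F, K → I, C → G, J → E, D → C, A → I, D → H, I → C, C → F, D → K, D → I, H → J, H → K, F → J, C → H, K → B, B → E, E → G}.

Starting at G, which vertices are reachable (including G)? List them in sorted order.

A, B, C, D, E, F, G, H, I, J, K

Start at G.
Its neighbours: F.
Then their neighbours: J.
Then next layer: A, E.
Then next layer: I.
Then next layer: C.
Then next layer: H.
Then next layer: K.
Then next layer: B, D.
Every vertex is now reached.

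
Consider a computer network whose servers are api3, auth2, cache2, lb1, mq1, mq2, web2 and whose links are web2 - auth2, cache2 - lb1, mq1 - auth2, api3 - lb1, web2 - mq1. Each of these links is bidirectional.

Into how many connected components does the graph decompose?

From api3: component {api3, cache2, lb1}.
From auth2: component {auth2, mq1, web2}.
From mq2: component {mq2}.
That's 3 components.

3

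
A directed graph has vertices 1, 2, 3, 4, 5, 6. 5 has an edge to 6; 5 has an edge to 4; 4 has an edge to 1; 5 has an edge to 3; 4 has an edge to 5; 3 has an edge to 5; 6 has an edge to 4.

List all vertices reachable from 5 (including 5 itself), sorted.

1, 3, 4, 5, 6

Start at 5.
Its neighbours: 3, 4, 6.
Then their neighbours: 1.
Nothing further is reachable.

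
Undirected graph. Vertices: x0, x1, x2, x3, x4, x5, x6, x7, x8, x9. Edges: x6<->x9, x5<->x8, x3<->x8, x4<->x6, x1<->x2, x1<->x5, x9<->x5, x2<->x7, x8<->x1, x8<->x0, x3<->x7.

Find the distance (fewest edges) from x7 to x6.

5

Distance 0: x7.
Distance 1: x2, x3.
Distance 2: x1, x8.
Distance 3: x0, x5.
Distance 4: x9.
Distance 5: x6 — contains x6.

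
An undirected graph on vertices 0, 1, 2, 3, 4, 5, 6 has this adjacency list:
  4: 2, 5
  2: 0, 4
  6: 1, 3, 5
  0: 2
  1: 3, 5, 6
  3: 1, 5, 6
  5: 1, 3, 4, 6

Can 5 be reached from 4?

Yes

Explore from 4.
Distance 1: reach 2, 5.
Found 5.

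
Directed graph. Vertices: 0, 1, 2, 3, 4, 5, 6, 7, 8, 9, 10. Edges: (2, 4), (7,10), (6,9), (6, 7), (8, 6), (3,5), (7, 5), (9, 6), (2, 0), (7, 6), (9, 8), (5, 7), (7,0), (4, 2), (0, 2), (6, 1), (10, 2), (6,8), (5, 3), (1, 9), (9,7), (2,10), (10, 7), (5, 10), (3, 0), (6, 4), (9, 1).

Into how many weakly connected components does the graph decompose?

From 0: component {0, 1, 2, 3, 4, 5, 6, 7, 8, 9, 10}.
That's 1 component.

1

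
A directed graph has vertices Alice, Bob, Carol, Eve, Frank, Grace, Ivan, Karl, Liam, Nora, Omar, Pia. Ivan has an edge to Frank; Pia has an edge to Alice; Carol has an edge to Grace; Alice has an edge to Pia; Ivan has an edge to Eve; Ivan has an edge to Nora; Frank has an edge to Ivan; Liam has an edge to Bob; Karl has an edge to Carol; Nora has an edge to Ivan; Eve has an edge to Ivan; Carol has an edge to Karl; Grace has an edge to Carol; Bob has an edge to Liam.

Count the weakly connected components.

5

From Alice: component {Alice, Pia}.
From Bob: component {Bob, Liam}.
From Carol: component {Carol, Grace, Karl}.
From Eve: component {Eve, Frank, Ivan, Nora}.
From Omar: component {Omar}.
That's 5 components.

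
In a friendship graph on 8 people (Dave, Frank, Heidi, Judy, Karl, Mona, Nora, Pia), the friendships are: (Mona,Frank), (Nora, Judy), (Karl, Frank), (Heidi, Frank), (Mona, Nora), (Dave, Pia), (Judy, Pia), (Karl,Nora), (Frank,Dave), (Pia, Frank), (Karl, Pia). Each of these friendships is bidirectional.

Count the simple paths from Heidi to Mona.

7

Heidi–Frank–Dave–Pia–Judy–Nora–Mona
Heidi–Frank–Dave–Pia–Karl–Nora–Mona
Heidi–Frank–Karl–Nora–Mona
Heidi–Frank–Karl–Pia–Judy–Nora–Mona
Heidi–Frank–Mona
Heidi–Frank–Pia–Judy–Nora–Mona
Heidi–Frank–Pia–Karl–Nora–Mona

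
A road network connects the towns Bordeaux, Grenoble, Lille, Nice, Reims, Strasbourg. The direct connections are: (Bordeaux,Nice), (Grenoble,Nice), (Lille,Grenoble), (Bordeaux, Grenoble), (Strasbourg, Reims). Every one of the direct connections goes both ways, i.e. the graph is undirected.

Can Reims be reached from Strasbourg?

Yes

Explore from Strasbourg.
Distance 1: reach Reims.
Found Reims.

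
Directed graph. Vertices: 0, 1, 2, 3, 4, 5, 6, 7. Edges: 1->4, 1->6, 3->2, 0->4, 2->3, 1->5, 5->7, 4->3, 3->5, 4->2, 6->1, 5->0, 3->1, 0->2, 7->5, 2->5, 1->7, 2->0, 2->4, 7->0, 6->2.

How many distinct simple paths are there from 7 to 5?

7→0→2→3→1→5
7→0→2→3→5
7→0→2→4→3→1→5
7→0→2→4→3→5
7→0→2→5
7→0→4→2→3→1→5
7→0→4→2→3→5
7→0→4→2→5
7→0→4→3→1→5
7→0→4→3→1→6→2→5
7→0→4→3→2→5
7→0→4→3→5
7→5

13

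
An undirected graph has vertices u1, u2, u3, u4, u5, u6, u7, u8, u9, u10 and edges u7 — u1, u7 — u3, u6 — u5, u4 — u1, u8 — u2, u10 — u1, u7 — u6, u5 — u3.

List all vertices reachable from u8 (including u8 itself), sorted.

u2, u8

Start at u8.
Its neighbours: u2.
Nothing further is reachable.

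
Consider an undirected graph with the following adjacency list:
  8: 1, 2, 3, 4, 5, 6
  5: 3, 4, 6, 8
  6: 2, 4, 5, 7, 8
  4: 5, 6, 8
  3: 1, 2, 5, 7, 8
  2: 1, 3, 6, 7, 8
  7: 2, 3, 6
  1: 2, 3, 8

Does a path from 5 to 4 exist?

Yes

Explore from 5.
Distance 1: reach 3, 4, 6, 8.
Found 4.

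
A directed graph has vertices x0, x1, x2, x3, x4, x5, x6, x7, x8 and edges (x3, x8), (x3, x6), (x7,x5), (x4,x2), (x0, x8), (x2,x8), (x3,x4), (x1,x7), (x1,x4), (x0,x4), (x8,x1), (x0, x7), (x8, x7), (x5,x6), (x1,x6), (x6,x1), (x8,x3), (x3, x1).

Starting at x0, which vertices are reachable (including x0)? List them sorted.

Start at x0.
Its neighbours: x4, x7, x8.
Then their neighbours: x1, x2, x3, x5.
Then next layer: x6.
Every vertex is now reached.

x0, x1, x2, x3, x4, x5, x6, x7, x8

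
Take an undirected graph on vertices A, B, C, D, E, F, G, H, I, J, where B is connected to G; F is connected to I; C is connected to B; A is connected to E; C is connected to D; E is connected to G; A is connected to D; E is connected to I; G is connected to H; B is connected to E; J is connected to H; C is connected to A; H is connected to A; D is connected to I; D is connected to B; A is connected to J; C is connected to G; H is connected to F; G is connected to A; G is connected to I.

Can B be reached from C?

Yes

Explore from C.
Distance 1: reach A, B, D, G.
Found B.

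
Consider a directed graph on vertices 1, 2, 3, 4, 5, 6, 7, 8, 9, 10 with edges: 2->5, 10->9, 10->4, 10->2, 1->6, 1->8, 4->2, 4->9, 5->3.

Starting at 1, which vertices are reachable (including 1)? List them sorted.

1, 6, 8

Start at 1.
Its neighbours: 6, 8.
Nothing further is reachable.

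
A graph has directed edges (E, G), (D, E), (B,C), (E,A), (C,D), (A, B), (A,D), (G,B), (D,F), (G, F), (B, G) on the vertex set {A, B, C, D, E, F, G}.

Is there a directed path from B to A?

Yes

Explore from B.
Distance 1: reach C, G.
Distance 2: reach D, F.
Distance 3: reach E.
Distance 4: reach A.
Found A.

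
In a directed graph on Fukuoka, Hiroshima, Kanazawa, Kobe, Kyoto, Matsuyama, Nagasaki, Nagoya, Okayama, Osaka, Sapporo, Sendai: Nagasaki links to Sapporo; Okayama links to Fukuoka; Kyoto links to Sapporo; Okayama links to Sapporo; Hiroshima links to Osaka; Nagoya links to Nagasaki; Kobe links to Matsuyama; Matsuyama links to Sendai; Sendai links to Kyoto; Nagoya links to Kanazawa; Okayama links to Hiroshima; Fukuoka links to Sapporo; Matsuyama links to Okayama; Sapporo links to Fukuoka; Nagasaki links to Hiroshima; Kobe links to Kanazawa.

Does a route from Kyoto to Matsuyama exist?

No

Explore from Kyoto.
Distance 1: reach Sapporo.
Distance 2: reach Fukuoka.
The search from Kyoto is exhausted; no directed path reaches Matsuyama.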